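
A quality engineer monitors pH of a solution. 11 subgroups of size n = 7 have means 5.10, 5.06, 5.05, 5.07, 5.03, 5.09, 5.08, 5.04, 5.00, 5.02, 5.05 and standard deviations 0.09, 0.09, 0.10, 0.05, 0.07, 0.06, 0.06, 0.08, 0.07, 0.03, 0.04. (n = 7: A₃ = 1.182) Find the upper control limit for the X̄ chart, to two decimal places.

5.13

X̄̄ = (5.10 + 5.06 + 5.05 + 5.07 + 5.03 + 5.09 + 5.08 + 5.04 + 5.00 + 5.02 + 5.05) / 11 = 5.0536
s̄ = (0.09 + 0.09 + 0.10 + 0.05 + 0.07 + 0.06 + 0.06 + 0.08 + 0.07 + 0.03 + 0.04) / 11 = 0.0673
UCL = X̄̄ + A₃·s̄ = 5.0536 + 1.182 × 0.0673 = 5.1332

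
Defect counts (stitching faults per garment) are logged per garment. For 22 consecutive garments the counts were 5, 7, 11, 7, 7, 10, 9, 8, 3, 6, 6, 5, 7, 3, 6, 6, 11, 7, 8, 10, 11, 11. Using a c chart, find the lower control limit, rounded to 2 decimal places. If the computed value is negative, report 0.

c̄ = (5 + 7 + 11 + 7 + 7 + 10 + 9 + 8 + 3 + 6 + 6 + 5 + 7 + 3 + 6 + 6 + 11 + 7 + 8 + 10 + 11 + 11) / 22 = 164 / 22 = 7.4545
LCL = c̄ − 3√c̄ = 7.4545 − 3 × 2.7303 = -0.7364 → 0 (cannot be negative)

0.00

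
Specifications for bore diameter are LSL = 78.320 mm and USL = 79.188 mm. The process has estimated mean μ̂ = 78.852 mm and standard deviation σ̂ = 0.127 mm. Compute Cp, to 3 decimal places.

Cp = (USL − LSL) / (6σ̂) = (79.188 − 78.320) / (6 × 0.127) = 0.8680 / 0.7620 = 1.1391

1.139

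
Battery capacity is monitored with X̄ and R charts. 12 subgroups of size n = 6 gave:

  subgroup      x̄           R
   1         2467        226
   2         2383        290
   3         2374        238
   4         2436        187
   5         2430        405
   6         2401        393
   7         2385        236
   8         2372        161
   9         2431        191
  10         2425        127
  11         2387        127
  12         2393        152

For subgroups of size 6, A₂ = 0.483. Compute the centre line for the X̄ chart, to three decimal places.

2407.000

X̄̄ = (2467 + 2383 + 2374 + 2436 + 2430 + 2401 + 2385 + 2372 + 2431 + 2425 + 2387 + 2393) / 12 = 28884.0000 / 12 = 2407.0000
CL = X̄̄ = 2407.0000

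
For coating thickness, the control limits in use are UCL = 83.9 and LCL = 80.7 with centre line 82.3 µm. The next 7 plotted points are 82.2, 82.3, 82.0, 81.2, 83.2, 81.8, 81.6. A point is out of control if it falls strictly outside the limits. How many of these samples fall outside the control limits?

0

All 7 points lie within [80.7, 83.9].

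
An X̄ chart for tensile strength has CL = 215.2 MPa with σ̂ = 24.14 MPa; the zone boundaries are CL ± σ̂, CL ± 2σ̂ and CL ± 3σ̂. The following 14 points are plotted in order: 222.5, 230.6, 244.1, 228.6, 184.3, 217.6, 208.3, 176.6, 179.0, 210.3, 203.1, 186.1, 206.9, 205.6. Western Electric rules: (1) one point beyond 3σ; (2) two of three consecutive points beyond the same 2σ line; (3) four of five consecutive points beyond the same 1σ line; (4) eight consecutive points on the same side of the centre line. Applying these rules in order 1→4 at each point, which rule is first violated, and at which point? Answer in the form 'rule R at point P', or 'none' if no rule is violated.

Zone of each point (C = within 1σ̂, B = 1σ̂–2σ̂, A = 2σ̂–3σ̂, * = beyond 3σ̂; sign = side of CL): 1:+C, 2:+C, 3:+B, 4:+C, 5:-B, 6:+C, 7:-C, 8:-B, 9:-B, 10:-C, 11:-C, 12:-B, 13:-C, 14:-C
Rule 4 (eight consecutive points on the same side of the centre line) is satisfied at point 14.

rule 4 at point 14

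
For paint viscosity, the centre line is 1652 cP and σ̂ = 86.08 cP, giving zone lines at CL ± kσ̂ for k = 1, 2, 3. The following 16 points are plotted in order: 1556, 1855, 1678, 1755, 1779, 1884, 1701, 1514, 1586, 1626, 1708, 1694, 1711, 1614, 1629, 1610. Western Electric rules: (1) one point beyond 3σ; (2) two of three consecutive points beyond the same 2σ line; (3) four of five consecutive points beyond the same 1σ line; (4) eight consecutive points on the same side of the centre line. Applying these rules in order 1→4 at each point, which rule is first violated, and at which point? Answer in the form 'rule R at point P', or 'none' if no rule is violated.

Zone of each point (C = within 1σ̂, B = 1σ̂–2σ̂, A = 2σ̂–3σ̂, * = beyond 3σ̂; sign = side of CL): 1:-B, 2:+A, 3:+C, 4:+B, 5:+B, 6:+A, 7:+C, 8:-B, 9:-C, 10:-C, 11:+C, 12:+C, 13:+C, 14:-C, 15:-C, 16:-C
Rule 3 (four of five consecutive points beyond the same 1σ limit) is satisfied at point 6.

rule 3 at point 6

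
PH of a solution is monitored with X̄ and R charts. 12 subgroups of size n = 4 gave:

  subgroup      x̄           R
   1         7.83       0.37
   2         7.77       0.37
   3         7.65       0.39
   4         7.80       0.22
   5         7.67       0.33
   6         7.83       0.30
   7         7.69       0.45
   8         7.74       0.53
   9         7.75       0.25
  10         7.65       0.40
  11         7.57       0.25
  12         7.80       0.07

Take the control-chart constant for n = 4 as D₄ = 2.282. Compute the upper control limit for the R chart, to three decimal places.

R̄ = (0.37 + 0.37 + 0.39 + 0.22 + 0.33 + 0.30 + 0.45 + 0.53 + 0.25 + 0.40 + 0.25 + 0.07) / 12 = 3.9300 / 12 = 0.3275
UCL_R = D₄·R̄ = 2.282 × 0.3275 = 0.7474

0.747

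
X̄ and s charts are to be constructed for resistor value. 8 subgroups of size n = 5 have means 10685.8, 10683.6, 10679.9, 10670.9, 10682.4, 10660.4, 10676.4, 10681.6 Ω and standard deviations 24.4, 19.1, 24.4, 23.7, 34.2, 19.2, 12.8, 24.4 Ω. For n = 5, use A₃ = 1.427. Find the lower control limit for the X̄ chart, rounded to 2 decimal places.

X̄̄ = (10685.8 + 10683.6 + 10679.9 + 10670.9 + 10682.4 + 10660.4 + 10676.4 + 10681.6) / 8 = 10677.6250
s̄ = (24.4 + 19.1 + 24.4 + 23.7 + 34.2 + 19.2 + 12.8 + 24.4) / 8 = 22.7750
LCL = X̄̄ − A₃·s̄ = 10677.6250 − 1.427 × 22.7750 = 10645.1251

10645.13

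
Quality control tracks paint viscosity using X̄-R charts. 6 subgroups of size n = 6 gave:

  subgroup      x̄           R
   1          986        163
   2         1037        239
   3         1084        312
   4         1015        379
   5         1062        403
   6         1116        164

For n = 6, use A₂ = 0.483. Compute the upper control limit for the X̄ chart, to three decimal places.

1183.630

X̄̄ = (986 + 1037 + 1084 + 1015 + 1062 + 1116) / 6 = 6300.0000 / 6 = 1050.0000
R̄ = (163 + 239 + 312 + 379 + 403 + 164) / 6 = 1660.0000 / 6 = 276.6667
UCL = X̄̄ + A₂·R̄ = 1050.0000 + 0.483 × 276.6667 = 1183.6300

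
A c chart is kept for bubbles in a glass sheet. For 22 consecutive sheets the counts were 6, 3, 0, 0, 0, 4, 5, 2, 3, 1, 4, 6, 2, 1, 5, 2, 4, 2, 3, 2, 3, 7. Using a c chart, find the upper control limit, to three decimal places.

8.111

c̄ = (6 + 3 + 0 + 0 + 0 + 4 + 5 + 2 + 3 + 1 + 4 + 6 + 2 + 1 + 5 + 2 + 4 + 2 + 3 + 2 + 3 + 7) / 22 = 65 / 22 = 2.9545
UCL = c̄ + 3√c̄ = 2.9545 + 3 × √2.9545 = 2.9545 + 3 × 1.7189 = 8.1112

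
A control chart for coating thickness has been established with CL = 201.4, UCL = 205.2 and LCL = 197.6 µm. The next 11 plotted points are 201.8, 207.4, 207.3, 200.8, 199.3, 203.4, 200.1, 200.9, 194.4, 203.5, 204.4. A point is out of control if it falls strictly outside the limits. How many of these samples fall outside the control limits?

Compare each point to [197.6, 205.2]: sample 2 = 207.4 > UCL; sample 3 = 207.3 > UCL; sample 9 = 194.4 < LCL.

3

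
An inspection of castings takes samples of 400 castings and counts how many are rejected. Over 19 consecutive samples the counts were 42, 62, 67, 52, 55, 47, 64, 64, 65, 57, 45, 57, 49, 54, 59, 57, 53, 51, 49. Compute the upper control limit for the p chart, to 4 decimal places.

0.1898

p̄ = Σdᵢ / (k·n) = 1049 / (19 × 400) = 0.13803
UCL = p̄ + 3·√(p̄(1−p̄)/n) = 0.13803 + 3 × √(0.13803×0.86197/400) = 0.13803 + 3 × 0.01725 = 0.18977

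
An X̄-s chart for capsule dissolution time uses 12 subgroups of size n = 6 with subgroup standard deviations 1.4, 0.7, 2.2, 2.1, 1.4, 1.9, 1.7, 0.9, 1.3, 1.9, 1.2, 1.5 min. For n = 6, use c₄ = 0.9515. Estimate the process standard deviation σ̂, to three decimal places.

1.594

s̄ = (1.4 + 0.7 + 2.2 + 2.1 + 1.4 + 1.9 + 1.7 + 0.9 + 1.3 + 1.9 + 1.2 + 1.5) / 12 = 1.5167
σ̂ = s̄ / c₄ = 1.5167 / 0.9515 = 1.5940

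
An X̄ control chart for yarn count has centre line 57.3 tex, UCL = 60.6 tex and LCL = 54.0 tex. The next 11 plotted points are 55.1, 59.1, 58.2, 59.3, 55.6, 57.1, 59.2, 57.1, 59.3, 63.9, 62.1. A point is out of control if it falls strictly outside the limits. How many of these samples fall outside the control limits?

Compare each point to [54.0, 60.6]: sample 10 = 63.9 > UCL; sample 11 = 62.1 > UCL.

2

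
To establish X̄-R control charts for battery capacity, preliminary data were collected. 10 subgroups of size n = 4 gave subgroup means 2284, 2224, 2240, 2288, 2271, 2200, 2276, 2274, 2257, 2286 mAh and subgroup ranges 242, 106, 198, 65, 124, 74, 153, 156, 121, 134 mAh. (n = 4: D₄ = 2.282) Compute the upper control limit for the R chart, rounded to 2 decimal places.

313.32

R̄ = (242 + 106 + 198 + 65 + 124 + 74 + 153 + 156 + 121 + 134) / 10 = 1373.0000 / 10 = 137.3000
UCL_R = D₄·R̄ = 2.282 × 137.3000 = 313.3186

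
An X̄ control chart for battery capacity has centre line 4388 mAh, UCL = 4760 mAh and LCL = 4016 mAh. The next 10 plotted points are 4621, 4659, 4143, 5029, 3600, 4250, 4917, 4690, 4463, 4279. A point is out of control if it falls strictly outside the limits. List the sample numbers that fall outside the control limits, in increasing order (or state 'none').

Compare each point to [4016, 4760]: sample 4 = 5029 > UCL; sample 5 = 3600 < LCL; sample 7 = 4917 > UCL.

4, 5, 7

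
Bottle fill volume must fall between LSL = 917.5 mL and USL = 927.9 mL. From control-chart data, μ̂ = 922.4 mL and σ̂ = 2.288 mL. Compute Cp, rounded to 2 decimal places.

Cp = (USL − LSL) / (6σ̂) = (927.9 − 917.5) / (6 × 2.288) = 10.4000 / 13.7280 = 0.7576

0.76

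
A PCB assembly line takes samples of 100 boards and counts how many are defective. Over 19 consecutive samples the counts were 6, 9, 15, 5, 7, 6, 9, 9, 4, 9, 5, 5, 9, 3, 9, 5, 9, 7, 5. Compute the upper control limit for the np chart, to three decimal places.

p̄ = Σdᵢ / (k·n) = 136 / (19 × 100) = 0.07158
UCL = np̄ + 3·√(np̄(1−p̄)) = 7.1579 + 3 × √(7.1579×0.92842) = 7.1579 + 3 × 2.5779 = 14.8916

14.892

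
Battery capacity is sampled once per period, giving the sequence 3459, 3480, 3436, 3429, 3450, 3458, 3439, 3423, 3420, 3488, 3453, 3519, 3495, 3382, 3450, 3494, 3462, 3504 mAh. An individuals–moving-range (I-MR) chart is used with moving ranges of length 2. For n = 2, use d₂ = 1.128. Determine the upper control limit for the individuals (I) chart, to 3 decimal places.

3556.550

X̄ = (3459 + 3480 + 3436 + 3429 + 3450 + 3458 + 3439 + 3423 + 3420 + 3488 + 3453 + 3519 + 3495 + 3382 + 3450 + 3494 + 3462 + 3504) / 18 = 3457.8333
Moving ranges: 21, 44, 7, 21, 8, 19, 16, 3, 68, 35, 66, 24, 113, 68, 44, 32, 42; M̄R̄ = 631.0000 / 17 = 37.1176
UCL = X̄ + 3·M̄R̄/d₂ = 3457.8333 + 3 × 37.1176 / 1.128 = 3556.5505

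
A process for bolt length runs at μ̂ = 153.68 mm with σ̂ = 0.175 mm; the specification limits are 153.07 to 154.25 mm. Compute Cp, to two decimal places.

1.12

Cp = (USL − LSL) / (6σ̂) = (154.25 − 153.07) / (6 × 0.175) = 1.1800 / 1.0500 = 1.1238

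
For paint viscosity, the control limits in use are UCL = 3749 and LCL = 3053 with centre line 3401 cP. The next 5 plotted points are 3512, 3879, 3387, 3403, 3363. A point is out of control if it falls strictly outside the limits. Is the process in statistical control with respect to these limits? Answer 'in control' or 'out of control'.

Compare each point to [3053, 3749]: sample 2 = 3879 > UCL.

out of control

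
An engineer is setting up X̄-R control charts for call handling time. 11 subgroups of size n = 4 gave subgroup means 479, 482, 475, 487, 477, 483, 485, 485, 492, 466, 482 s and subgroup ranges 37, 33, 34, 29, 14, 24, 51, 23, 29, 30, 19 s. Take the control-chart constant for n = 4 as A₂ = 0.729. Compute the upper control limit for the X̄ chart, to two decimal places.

X̄̄ = (479 + 482 + 475 + 487 + 477 + 483 + 485 + 485 + 492 + 466 + 482) / 11 = 5293.0000 / 11 = 481.1818
R̄ = (37 + 33 + 34 + 29 + 14 + 24 + 51 + 23 + 29 + 30 + 19) / 11 = 323.0000 / 11 = 29.3636
UCL = X̄̄ + A₂·R̄ = 481.1818 + 0.729 × 29.3636 = 502.5879

502.59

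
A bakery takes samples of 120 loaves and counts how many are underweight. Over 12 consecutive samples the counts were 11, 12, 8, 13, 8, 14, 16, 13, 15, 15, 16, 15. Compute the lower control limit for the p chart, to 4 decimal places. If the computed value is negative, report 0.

p̄ = Σdᵢ / (k·n) = 156 / (12 × 120) = 0.10833
LCL = p̄ − 3·√(p̄(1−p̄)/n) = 0.10833 − 3 × 0.02837 = 0.02322

0.0232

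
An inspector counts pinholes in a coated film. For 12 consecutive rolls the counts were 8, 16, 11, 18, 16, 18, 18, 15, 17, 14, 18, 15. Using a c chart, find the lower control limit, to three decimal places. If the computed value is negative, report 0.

c̄ = (8 + 16 + 11 + 18 + 16 + 18 + 18 + 15 + 17 + 14 + 18 + 15) / 12 = 184 / 12 = 15.3333
LCL = c̄ − 3√c̄ = 15.3333 − 3 × 3.9158 = 3.5860

3.586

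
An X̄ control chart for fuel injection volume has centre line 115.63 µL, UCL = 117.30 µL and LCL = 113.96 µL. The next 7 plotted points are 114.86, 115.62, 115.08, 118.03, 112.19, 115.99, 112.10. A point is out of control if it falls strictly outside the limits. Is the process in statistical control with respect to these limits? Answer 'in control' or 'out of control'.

Compare each point to [113.96, 117.30]: sample 4 = 118.03 > UCL; sample 5 = 112.19 < LCL; sample 7 = 112.10 < LCL.

out of control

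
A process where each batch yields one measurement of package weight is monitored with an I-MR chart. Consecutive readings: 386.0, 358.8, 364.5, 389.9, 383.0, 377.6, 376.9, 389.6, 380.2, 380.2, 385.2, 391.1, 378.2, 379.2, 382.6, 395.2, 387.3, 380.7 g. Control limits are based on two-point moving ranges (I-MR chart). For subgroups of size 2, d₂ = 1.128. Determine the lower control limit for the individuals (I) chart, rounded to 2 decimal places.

358.19

X̄ = (386.0 + 358.8 + 364.5 + 389.9 + 383.0 + 377.6 + 376.9 + 389.6 + 380.2 + 380.2 + 385.2 + 391.1 + 378.2 + 379.2 + 382.6 + 395.2 + 387.3 + 380.7) / 18 = 381.4556
Moving ranges: 27.2, 5.7, 25.4, 6.9, 5.4, 0.7, 12.7, 9.4, 0.0, 5.0, 5.9, 12.9, 1.0, 3.4, 12.6, 7.9, 6.6; M̄R̄ = 148.7000 / 17 = 8.7471
LCL = X̄ − 3·M̄R̄/d₂ = 381.4556 − 3 × 8.7471 / 1.128 = 358.1921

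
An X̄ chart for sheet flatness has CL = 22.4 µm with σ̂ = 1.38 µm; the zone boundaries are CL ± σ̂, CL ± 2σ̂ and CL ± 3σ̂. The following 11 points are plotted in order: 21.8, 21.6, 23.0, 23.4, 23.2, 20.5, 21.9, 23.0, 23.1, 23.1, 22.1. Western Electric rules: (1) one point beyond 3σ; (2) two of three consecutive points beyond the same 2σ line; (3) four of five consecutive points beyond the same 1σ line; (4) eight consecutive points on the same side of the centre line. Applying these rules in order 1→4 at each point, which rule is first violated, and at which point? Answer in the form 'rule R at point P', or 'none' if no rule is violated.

none

Zone of each point (C = within 1σ̂, B = 1σ̂–2σ̂, A = 2σ̂–3σ̂, * = beyond 3σ̂; sign = side of CL): 1:-C, 2:-C, 3:+C, 4:+C, 5:+C, 6:-B, 7:-C, 8:+C, 9:+C, 10:+C, 11:-C
No rule fires across all 11 points.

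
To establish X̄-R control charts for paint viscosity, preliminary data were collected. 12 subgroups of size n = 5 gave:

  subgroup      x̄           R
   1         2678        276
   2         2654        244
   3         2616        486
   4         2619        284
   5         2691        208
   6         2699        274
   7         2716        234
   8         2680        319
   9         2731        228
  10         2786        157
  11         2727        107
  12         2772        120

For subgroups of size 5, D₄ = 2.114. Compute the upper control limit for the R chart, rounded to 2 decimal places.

517.40

R̄ = (276 + 244 + 486 + 284 + 208 + 274 + 234 + 319 + 228 + 157 + 107 + 120) / 12 = 2937.0000 / 12 = 244.7500
UCL_R = D₄·R̄ = 2.114 × 244.7500 = 517.4015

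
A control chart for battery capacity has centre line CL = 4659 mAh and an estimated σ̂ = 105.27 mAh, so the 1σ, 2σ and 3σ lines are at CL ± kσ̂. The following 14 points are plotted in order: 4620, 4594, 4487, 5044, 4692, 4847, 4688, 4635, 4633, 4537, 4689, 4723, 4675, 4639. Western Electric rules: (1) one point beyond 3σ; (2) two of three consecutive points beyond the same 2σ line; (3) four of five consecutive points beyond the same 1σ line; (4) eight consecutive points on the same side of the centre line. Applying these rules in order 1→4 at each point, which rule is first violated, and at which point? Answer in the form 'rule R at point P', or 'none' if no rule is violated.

Zone of each point (C = within 1σ̂, B = 1σ̂–2σ̂, A = 2σ̂–3σ̂, * = beyond 3σ̂; sign = side of CL): 1:-C, 2:-C, 3:-B, 4:+*, 5:+C, 6:+B, 7:+C, 8:-C, 9:-C, 10:-B, 11:+C, 12:+C, 13:+C, 14:-C
Rule 1 (one point beyond the 3σ limits) is satisfied at point 4.

rule 1 at point 4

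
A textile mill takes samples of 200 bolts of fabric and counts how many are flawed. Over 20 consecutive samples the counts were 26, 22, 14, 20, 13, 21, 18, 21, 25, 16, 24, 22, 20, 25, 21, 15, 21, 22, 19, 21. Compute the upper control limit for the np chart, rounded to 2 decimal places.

p̄ = Σdᵢ / (k·n) = 406 / (20 × 200) = 0.10150
UCL = np̄ + 3·√(np̄(1−p̄)) = 20.3000 + 3 × √(20.3000×0.89850) = 20.3000 + 3 × 4.2708 = 33.1123

33.11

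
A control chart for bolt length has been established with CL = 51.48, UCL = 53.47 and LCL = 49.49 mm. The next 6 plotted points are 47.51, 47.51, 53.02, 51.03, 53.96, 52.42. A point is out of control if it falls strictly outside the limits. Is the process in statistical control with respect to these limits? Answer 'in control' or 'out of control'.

Compare each point to [49.49, 53.47]: sample 1 = 47.51 < LCL; sample 2 = 47.51 < LCL; sample 5 = 53.96 > UCL.

out of control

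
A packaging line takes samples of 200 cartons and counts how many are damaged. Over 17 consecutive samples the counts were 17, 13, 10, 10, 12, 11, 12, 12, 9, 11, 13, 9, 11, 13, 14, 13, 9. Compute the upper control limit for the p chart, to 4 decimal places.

p̄ = Σdᵢ / (k·n) = 199 / (17 × 200) = 0.05853
UCL = p̄ + 3·√(p̄(1−p̄)/n) = 0.05853 + 3 × √(0.05853×0.94147/200) = 0.05853 + 3 × 0.01660 = 0.10833

0.1083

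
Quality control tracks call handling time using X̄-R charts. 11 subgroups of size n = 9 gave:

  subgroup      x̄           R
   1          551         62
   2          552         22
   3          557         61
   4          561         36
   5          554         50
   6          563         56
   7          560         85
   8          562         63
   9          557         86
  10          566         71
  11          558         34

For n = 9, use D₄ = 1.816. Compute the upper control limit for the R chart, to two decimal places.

R̄ = (62 + 22 + 61 + 36 + 50 + 56 + 85 + 63 + 86 + 71 + 34) / 11 = 626.0000 / 11 = 56.9091
UCL_R = D₄·R̄ = 1.816 × 56.9091 = 103.3469

103.35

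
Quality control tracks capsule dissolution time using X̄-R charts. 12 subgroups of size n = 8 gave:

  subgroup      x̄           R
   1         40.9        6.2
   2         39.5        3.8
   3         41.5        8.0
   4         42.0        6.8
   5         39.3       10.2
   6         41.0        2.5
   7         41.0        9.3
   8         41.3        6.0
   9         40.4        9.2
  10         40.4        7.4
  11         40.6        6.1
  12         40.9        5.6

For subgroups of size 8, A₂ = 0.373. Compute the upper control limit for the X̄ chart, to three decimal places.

43.254

X̄̄ = (40.9 + 39.5 + 41.5 + 42.0 + 39.3 + 41.0 + 41.0 + 41.3 + 40.4 + 40.4 + 40.6 + 40.9) / 12 = 488.8000 / 12 = 40.7333
R̄ = (6.2 + 3.8 + 8.0 + 6.8 + 10.2 + 2.5 + 9.3 + 6.0 + 9.2 + 7.4 + 6.1 + 5.6) / 12 = 81.1000 / 12 = 6.7583
UCL = X̄̄ + A₂·R̄ = 40.7333 + 0.373 × 6.7583 = 43.2542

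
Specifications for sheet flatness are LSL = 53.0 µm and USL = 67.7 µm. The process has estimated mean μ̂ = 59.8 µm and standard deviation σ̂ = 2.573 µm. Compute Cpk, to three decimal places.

Cpu = (USL − μ̂) / (3σ̂) = (67.7 − 59.8) / (3 × 2.573) = 1.0234; Cpl = (μ̂ − LSL) / (3σ̂) = (59.8 − 53.0) / (3 × 2.573) = 0.8809; Cpk = min(Cpu, Cpl) = 0.8809

0.881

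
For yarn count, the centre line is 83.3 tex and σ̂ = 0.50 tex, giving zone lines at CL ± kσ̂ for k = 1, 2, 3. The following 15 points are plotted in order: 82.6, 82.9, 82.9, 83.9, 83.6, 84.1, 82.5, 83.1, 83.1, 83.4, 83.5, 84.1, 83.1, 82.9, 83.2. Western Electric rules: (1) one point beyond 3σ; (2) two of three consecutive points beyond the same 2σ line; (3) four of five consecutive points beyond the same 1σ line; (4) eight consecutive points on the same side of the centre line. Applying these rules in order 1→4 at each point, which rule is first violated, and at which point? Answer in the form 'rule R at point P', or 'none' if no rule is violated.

none

Zone of each point (C = within 1σ̂, B = 1σ̂–2σ̂, A = 2σ̂–3σ̂, * = beyond 3σ̂; sign = side of CL): 1:-B, 2:-C, 3:-C, 4:+B, 5:+C, 6:+B, 7:-B, 8:-C, 9:-C, 10:+C, 11:+C, 12:+B, 13:-C, 14:-C, 15:-C
No rule fires across all 15 points.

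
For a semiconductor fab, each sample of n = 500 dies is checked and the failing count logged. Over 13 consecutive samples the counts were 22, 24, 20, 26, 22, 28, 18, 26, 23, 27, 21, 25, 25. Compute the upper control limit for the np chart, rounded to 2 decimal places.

37.85

p̄ = Σdᵢ / (k·n) = 307 / (13 × 500) = 0.04723
UCL = np̄ + 3·√(np̄(1−p̄)) = 23.6154 + 3 × √(23.6154×0.95277) = 23.6154 + 3 × 4.7434 = 37.8456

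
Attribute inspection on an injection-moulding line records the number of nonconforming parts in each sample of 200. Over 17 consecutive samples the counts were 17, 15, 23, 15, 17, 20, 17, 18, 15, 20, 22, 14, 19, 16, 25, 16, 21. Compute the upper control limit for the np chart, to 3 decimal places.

p̄ = Σdᵢ / (k·n) = 310 / (17 × 200) = 0.09118
UCL = np̄ + 3·√(np̄(1−p̄)) = 18.2353 + 3 × √(18.2353×0.90882) = 18.2353 + 3 × 4.0710 = 30.4482

30.448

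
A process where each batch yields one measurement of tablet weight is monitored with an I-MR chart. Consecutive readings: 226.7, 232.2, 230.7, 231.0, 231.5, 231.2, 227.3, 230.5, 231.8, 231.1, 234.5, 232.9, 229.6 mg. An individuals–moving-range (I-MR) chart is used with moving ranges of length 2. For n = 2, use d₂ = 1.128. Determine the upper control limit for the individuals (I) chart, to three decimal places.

236.498

X̄ = (226.7 + 232.2 + 230.7 + 231.0 + 231.5 + 231.2 + 227.3 + 230.5 + 231.8 + 231.1 + 234.5 + 232.9 + 229.6) / 13 = 230.8462
Moving ranges: 5.5, 1.5, 0.3, 0.5, 0.3, 3.9, 3.2, 1.3, 0.7, 3.4, 1.6, 3.3; M̄R̄ = 25.5000 / 12 = 2.1250
UCL = X̄ + 3·M̄R̄/d₂ = 230.8462 + 3 × 2.1250 / 1.128 = 236.4977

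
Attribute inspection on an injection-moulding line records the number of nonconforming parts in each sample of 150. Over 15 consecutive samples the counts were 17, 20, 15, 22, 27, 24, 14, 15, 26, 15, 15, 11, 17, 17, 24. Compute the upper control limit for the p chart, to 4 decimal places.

0.2047

p̄ = Σdᵢ / (k·n) = 279 / (15 × 150) = 0.12400
UCL = p̄ + 3·√(p̄(1−p̄)/n) = 0.12400 + 3 × √(0.12400×0.87600/150) = 0.12400 + 3 × 0.02691 = 0.20473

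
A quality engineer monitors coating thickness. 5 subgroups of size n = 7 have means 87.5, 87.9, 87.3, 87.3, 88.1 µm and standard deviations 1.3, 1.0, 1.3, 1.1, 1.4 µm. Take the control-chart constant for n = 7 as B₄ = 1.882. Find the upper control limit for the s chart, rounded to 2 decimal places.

2.30

s̄ = (1.3 + 1.0 + 1.3 + 1.1 + 1.4) / 5 = 1.2200
UCL_s = B₄·s̄ = 1.882 × 1.2200 = 2.2960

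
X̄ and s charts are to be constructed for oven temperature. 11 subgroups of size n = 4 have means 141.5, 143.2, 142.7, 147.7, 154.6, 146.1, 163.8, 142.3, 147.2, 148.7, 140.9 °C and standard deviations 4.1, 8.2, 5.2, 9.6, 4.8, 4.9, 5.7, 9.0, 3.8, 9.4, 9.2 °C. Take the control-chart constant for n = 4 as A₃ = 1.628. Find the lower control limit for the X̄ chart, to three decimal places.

X̄̄ = (141.5 + 143.2 + 142.7 + 147.7 + 154.6 + 146.1 + 163.8 + 142.3 + 147.2 + 148.7 + 140.9) / 11 = 147.1545
s̄ = (4.1 + 8.2 + 5.2 + 9.6 + 4.8 + 4.9 + 5.7 + 9.0 + 3.8 + 9.4 + 9.2) / 11 = 6.7182
LCL = X̄̄ − A₃·s̄ = 147.1545 − 1.628 × 6.7182 = 136.2173

136.217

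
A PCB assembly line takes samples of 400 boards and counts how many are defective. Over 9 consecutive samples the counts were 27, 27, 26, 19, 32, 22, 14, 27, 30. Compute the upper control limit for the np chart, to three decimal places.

p̄ = Σdᵢ / (k·n) = 224 / (9 × 400) = 0.06222
UCL = np̄ + 3·√(np̄(1−p̄)) = 24.8889 + 3 × √(24.8889×0.93778) = 24.8889 + 3 × 4.8312 = 39.3824

39.382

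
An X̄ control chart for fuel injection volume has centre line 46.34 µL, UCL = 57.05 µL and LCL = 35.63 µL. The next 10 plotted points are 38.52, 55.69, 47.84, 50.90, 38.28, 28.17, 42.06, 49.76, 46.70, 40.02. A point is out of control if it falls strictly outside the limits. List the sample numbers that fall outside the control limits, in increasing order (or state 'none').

6

Compare each point to [35.63, 57.05]: sample 6 = 28.17 < LCL.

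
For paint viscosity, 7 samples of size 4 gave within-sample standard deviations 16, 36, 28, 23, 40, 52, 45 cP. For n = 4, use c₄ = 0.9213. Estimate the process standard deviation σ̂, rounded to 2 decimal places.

s̄ = (16 + 36 + 28 + 23 + 40 + 52 + 45) / 7 = 34.2857
σ̂ = s̄ / c₄ = 34.2857 / 0.9213 = 37.2145

37.21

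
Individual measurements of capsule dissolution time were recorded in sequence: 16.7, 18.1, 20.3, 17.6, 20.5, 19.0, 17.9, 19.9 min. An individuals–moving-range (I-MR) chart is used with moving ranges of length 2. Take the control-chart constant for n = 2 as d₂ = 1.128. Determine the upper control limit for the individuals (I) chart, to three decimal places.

X̄ = (16.7 + 18.1 + 20.3 + 17.6 + 20.5 + 19.0 + 17.9 + 19.9) / 8 = 18.7500
Moving ranges: 1.4, 2.2, 2.7, 2.9, 1.5, 1.1, 2.0; M̄R̄ = 13.8000 / 7 = 1.9714
UCL = X̄ + 3·M̄R̄/d₂ = 18.7500 + 3 × 1.9714 / 1.128 = 23.9932

23.993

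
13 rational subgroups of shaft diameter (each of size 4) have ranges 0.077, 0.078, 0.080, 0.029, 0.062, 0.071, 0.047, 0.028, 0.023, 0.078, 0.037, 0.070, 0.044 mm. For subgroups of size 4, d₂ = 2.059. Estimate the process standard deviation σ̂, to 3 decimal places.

0.027

R̄ = (0.077 + 0.078 + 0.080 + 0.029 + 0.062 + 0.071 + 0.047 + 0.028 + 0.023 + 0.078 + 0.037 + 0.070 + 0.044) / 13 = 0.0557
σ̂ = R̄ / d₂ = 0.0557 / 2.059 = 0.0270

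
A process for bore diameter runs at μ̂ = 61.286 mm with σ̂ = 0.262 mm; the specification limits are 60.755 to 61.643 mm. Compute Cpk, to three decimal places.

Cpu = (USL − μ̂) / (3σ̂) = (61.643 − 61.286) / (3 × 0.262) = 0.4542; Cpl = (μ̂ − LSL) / (3σ̂) = (61.286 − 60.755) / (3 × 0.262) = 0.6756; Cpk = min(Cpu, Cpl) = 0.4542

0.454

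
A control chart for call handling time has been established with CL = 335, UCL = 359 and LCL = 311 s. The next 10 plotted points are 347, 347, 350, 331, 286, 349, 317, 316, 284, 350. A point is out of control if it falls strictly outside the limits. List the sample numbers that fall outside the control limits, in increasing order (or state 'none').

5, 9

Compare each point to [311, 359]: sample 5 = 286 < LCL; sample 9 = 284 < LCL.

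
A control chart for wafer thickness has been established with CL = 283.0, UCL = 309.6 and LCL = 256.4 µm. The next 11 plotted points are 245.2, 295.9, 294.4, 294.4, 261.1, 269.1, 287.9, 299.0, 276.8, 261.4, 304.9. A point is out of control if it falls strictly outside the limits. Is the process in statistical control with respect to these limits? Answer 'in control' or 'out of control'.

out of control

Compare each point to [256.4, 309.6]: sample 1 = 245.2 < LCL.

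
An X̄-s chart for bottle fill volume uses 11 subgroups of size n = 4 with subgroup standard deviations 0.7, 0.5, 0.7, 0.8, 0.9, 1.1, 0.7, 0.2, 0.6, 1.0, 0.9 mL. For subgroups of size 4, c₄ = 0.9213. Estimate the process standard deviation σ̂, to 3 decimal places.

0.799

s̄ = (0.7 + 0.5 + 0.7 + 0.8 + 0.9 + 1.1 + 0.7 + 0.2 + 0.6 + 1.0 + 0.9) / 11 = 0.7364
σ̂ = s̄ / c₄ = 0.7364 / 0.9213 = 0.7993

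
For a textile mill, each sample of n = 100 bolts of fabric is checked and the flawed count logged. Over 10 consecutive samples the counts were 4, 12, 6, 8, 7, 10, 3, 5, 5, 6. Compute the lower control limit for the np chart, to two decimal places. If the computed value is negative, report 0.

0.00

p̄ = Σdᵢ / (k·n) = 66 / (10 × 100) = 0.06600
LCL = np̄ − 3·√(np̄(1−p̄)) = 6.6000 − 3 × 2.4828 = -0.8485 → 0 (negative, so LCL = 0)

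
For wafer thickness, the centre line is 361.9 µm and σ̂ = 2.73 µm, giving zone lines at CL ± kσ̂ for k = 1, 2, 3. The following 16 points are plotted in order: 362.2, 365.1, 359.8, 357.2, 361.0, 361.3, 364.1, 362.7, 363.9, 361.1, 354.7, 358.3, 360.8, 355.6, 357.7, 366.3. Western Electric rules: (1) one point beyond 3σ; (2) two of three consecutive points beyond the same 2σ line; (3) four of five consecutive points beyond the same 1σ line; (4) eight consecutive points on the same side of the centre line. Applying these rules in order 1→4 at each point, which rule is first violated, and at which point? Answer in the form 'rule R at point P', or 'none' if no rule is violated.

rule 3 at point 15

Zone of each point (C = within 1σ̂, B = 1σ̂–2σ̂, A = 2σ̂–3σ̂, * = beyond 3σ̂; sign = side of CL): 1:+C, 2:+B, 3:-C, 4:-B, 5:-C, 6:-C, 7:+C, 8:+C, 9:+C, 10:-C, 11:-A, 12:-B, 13:-C, 14:-A, 15:-B, 16:+B
Rule 3 (four of five consecutive points beyond the same 1σ limit) is satisfied at point 15.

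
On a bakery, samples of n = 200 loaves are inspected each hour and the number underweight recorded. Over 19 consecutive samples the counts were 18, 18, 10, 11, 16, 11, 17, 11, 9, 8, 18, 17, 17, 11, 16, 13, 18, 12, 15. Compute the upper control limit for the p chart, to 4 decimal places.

0.1241

p̄ = Σdᵢ / (k·n) = 266 / (19 × 200) = 0.07000
UCL = p̄ + 3·√(p̄(1−p̄)/n) = 0.07000 + 3 × √(0.07000×0.93000/200) = 0.07000 + 3 × 0.01804 = 0.12412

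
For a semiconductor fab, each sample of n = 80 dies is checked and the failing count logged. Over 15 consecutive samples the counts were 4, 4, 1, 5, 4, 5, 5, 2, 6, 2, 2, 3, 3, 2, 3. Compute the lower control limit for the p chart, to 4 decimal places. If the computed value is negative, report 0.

p̄ = Σdᵢ / (k·n) = 51 / (15 × 80) = 0.04250
LCL = p̄ − 3·√(p̄(1−p̄)/n) = 0.04250 − 3 × 0.02255 = -0.02516 → 0 (negative, so LCL = 0)

0.0000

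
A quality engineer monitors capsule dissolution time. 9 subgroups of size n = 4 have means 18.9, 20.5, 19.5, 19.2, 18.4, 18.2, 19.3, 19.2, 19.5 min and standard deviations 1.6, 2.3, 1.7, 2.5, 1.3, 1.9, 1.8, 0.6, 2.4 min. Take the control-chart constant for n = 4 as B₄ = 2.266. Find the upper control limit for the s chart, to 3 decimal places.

4.054

s̄ = (1.6 + 2.3 + 1.7 + 2.5 + 1.3 + 1.9 + 1.8 + 0.6 + 2.4) / 9 = 1.7889
UCL_s = B₄·s̄ = 2.266 × 1.7889 = 4.0536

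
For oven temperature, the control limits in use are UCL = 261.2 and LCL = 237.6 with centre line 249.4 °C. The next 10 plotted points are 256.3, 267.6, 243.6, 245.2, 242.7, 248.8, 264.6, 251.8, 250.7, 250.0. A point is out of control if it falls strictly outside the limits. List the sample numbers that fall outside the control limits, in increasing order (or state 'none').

2, 7

Compare each point to [237.6, 261.2]: sample 2 = 267.6 > UCL; sample 7 = 264.6 > UCL.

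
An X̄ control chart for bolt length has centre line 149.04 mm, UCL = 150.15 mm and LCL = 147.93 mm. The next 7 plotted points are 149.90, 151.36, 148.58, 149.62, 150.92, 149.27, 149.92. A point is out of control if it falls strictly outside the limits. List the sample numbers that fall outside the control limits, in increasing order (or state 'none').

2, 5

Compare each point to [147.93, 150.15]: sample 2 = 151.36 > UCL; sample 5 = 150.92 > UCL.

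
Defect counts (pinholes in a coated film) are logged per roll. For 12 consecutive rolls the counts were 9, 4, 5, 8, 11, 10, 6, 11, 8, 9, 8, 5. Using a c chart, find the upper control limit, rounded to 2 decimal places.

16.23

c̄ = (9 + 4 + 5 + 8 + 11 + 10 + 6 + 11 + 8 + 9 + 8 + 5) / 12 = 94 / 12 = 7.8333
UCL = c̄ + 3√c̄ = 7.8333 + 3 × √7.8333 = 7.8333 + 3 × 2.7988 = 16.2298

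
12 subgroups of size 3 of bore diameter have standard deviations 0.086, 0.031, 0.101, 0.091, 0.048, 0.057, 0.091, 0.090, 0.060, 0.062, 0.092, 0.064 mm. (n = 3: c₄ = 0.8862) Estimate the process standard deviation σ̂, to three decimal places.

s̄ = (0.086 + 0.031 + 0.101 + 0.091 + 0.048 + 0.057 + 0.091 + 0.090 + 0.060 + 0.062 + 0.092 + 0.064) / 12 = 0.0727
σ̂ = s̄ / c₄ = 0.0727 / 0.8862 = 0.0821

0.082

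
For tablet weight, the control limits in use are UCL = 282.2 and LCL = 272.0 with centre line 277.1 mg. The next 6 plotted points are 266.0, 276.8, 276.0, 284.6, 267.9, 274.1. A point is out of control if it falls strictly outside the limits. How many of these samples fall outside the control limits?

3

Compare each point to [272.0, 282.2]: sample 1 = 266.0 < LCL; sample 4 = 284.6 > UCL; sample 5 = 267.9 < LCL.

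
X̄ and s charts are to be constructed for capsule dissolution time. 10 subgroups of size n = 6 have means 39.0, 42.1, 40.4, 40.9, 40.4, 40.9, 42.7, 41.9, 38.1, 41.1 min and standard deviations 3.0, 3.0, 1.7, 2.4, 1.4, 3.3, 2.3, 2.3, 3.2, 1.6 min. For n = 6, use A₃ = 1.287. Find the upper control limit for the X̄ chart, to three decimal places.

X̄̄ = (39.0 + 42.1 + 40.4 + 40.9 + 40.4 + 40.9 + 42.7 + 41.9 + 38.1 + 41.1) / 10 = 40.7500
s̄ = (3.0 + 3.0 + 1.7 + 2.4 + 1.4 + 3.3 + 2.3 + 2.3 + 3.2 + 1.6) / 10 = 2.4200
UCL = X̄̄ + A₃·s̄ = 40.7500 + 1.287 × 2.4200 = 43.8645

43.865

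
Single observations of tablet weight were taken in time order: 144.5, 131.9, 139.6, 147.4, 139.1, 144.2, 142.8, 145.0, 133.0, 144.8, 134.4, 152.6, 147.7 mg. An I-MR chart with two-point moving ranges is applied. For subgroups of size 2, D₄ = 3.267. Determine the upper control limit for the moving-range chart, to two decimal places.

Moving ranges: 12.6, 7.7, 7.8, 8.3, 5.1, 1.4, 2.2, 12.0, 11.8, 10.4, 18.2, 4.9; M̄R̄ = 102.4000 / 12 = 8.5333
UCL_MR = D₄·M̄R̄ = 3.267 × 8.5333 = 27.8784

27.88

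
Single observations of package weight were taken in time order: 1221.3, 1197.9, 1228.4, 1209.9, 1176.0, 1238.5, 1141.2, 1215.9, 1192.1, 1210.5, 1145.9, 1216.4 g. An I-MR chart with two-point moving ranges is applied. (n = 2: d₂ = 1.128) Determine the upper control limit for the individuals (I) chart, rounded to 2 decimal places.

X̄ = (1221.3 + 1197.9 + 1228.4 + 1209.9 + 1176.0 + 1238.5 + 1141.2 + 1215.9 + 1192.1 + 1210.5 + 1145.9 + 1216.4) / 12 = 1199.5000
Moving ranges: 23.4, 30.5, 18.5, 33.9, 62.5, 97.3, 74.7, 23.8, 18.4, 64.6, 70.5; M̄R̄ = 518.1000 / 11 = 47.1000
UCL = X̄ + 3·M̄R̄/d₂ = 1199.5000 + 3 × 47.1000 / 1.128 = 1324.7660

1324.77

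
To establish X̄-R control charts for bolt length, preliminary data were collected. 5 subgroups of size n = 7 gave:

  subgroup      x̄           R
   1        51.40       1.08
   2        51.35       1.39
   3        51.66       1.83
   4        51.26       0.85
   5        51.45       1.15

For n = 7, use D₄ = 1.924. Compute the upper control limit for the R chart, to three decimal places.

R̄ = (1.08 + 1.39 + 1.83 + 0.85 + 1.15) / 5 = 6.3000 / 5 = 1.2600
UCL_R = D₄·R̄ = 1.924 × 1.2600 = 2.4242

2.424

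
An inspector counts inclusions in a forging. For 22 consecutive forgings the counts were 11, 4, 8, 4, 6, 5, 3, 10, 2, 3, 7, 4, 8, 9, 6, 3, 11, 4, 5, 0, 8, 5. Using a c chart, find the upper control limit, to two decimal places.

c̄ = (11 + 4 + 8 + 4 + 6 + 5 + 3 + 10 + 2 + 3 + 7 + 4 + 8 + 9 + 6 + 3 + 11 + 4 + 5 + 0 + 8 + 5) / 22 = 126 / 22 = 5.7273
UCL = c̄ + 3√c̄ = 5.7273 + 3 × √5.7273 = 5.7273 + 3 × 2.3932 = 12.9068

12.91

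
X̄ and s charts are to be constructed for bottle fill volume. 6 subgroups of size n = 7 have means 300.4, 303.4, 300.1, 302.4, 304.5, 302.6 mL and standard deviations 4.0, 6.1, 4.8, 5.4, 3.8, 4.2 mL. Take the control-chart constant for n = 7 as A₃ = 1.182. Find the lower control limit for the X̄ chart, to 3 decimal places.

X̄̄ = (300.4 + 303.4 + 300.1 + 302.4 + 304.5 + 302.6) / 6 = 302.2333
s̄ = (4.0 + 6.1 + 4.8 + 5.4 + 3.8 + 4.2) / 6 = 4.7167
LCL = X̄̄ − A₃·s̄ = 302.2333 − 1.182 × 4.7167 = 296.6582

296.658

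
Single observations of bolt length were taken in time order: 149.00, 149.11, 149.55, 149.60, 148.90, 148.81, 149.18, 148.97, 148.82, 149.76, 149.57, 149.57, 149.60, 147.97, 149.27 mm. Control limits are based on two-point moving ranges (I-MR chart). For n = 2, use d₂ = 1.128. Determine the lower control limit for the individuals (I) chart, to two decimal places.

148.00

X̄ = (149.00 + 149.11 + 149.55 + 149.60 + 148.90 + 148.81 + 149.18 + 148.97 + 148.82 + 149.76 + 149.57 + 149.57 + 149.60 + 147.97 + 149.27) / 15 = 149.1787
Moving ranges: 0.11, 0.44, 0.05, 0.70, 0.09, 0.37, 0.21, 0.15, 0.94, 0.19, 0.00, 0.03, 1.63, 1.30; M̄R̄ = 6.2100 / 14 = 0.4436
LCL = X̄ − 3·M̄R̄/d₂ = 149.1787 − 3 × 0.4436 / 1.128 = 147.9990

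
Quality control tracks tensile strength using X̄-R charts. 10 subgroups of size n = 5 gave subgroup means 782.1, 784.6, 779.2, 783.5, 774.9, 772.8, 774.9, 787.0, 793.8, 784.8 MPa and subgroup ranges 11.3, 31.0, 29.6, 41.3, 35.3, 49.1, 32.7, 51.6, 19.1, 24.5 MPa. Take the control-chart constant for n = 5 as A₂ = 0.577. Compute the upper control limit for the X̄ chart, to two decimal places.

X̄̄ = (782.1 + 784.6 + 779.2 + 783.5 + 774.9 + 772.8 + 774.9 + 787.0 + 793.8 + 784.8) / 10 = 7817.6000 / 10 = 781.7600
R̄ = (11.3 + 31.0 + 29.6 + 41.3 + 35.3 + 49.1 + 32.7 + 51.6 + 19.1 + 24.5) / 10 = 325.5000 / 10 = 32.5500
UCL = X̄̄ + A₂·R̄ = 781.7600 + 0.577 × 32.5500 = 800.5413

800.54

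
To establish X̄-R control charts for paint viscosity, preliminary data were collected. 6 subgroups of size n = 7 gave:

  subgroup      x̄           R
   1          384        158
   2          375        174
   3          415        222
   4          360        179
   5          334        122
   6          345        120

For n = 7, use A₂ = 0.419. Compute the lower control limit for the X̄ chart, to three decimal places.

X̄̄ = (384 + 375 + 415 + 360 + 334 + 345) / 6 = 2213.0000 / 6 = 368.8333
R̄ = (158 + 174 + 222 + 179 + 122 + 120) / 6 = 975.0000 / 6 = 162.5000
LCL = X̄̄ − A₂·R̄ = 368.8333 − 0.419 × 162.5000 = 300.7458

300.746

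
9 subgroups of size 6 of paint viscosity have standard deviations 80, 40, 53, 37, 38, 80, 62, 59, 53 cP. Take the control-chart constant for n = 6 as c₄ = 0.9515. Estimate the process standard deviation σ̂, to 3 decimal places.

58.621

s̄ = (80 + 40 + 53 + 37 + 38 + 80 + 62 + 59 + 53) / 9 = 55.7778
σ̂ = s̄ / c₄ = 55.7778 / 0.9515 = 58.6209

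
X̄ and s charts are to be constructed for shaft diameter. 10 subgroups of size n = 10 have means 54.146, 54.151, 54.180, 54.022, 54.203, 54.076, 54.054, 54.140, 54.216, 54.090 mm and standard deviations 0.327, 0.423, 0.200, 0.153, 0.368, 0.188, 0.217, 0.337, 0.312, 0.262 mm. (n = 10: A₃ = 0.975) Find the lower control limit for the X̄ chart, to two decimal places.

53.86

X̄̄ = (54.146 + 54.151 + 54.180 + 54.022 + 54.203 + 54.076 + 54.054 + 54.140 + 54.216 + 54.090) / 10 = 54.1278
s̄ = (0.327 + 0.423 + 0.200 + 0.153 + 0.368 + 0.188 + 0.217 + 0.337 + 0.312 + 0.262) / 10 = 0.2787
LCL = X̄̄ − A₃·s̄ = 54.1278 − 0.975 × 0.2787 = 53.8561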